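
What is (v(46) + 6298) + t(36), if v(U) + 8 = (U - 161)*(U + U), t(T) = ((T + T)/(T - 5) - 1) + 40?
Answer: -131709/31 ≈ -4248.7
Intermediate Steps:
t(T) = 39 + 2*T/(-5 + T) (t(T) = ((2*T)/(-5 + T) - 1) + 40 = (2*T/(-5 + T) - 1) + 40 = (-1 + 2*T/(-5 + T)) + 40 = 39 + 2*T/(-5 + T))
v(U) = -8 + 2*U*(-161 + U) (v(U) = -8 + (U - 161)*(U + U) = -8 + (-161 + U)*(2*U) = -8 + 2*U*(-161 + U))
(v(46) + 6298) + t(36) = ((-8 - 322*46 + 2*46²) + 6298) + (-195 + 41*36)/(-5 + 36) = ((-8 - 14812 + 2*2116) + 6298) + (-195 + 1476)/31 = ((-8 - 14812 + 4232) + 6298) + (1/31)*1281 = (-10588 + 6298) + 1281/31 = -4290 + 1281/31 = -131709/31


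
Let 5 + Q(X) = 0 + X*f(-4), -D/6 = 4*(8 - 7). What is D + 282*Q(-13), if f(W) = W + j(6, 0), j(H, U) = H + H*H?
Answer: -140742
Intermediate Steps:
D = -24 (D = -24*(8 - 7) = -24 ≈ -24.000)
j(H, U) = H + H**2
f(W) = 42 + W (f(W) = W + 6*(1 + 6) = W + 6*7 = W + 42 = 42 + W)
Q(X) = -5 + 38*X (Q(X) = -5 + (0 + X*(42 - 4)) = -5 + (0 + X*38) = -5 + (0 + 38*X) = -5 + 38*X)
D + 282*Q(-13) = -24 + 282*(-5 + 38*(-13)) = -24 + 282*(-5 - 494) = -24 + 282*(-499) = -24 - 140718 = -140742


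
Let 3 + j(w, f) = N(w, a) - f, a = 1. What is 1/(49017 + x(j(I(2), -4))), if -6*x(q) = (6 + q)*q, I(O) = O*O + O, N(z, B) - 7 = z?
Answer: 3/146911 ≈ 2.0421e-5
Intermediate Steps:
N(z, B) = 7 + z
I(O) = O + O**2 (I(O) = O**2 + O = O + O**2)
j(w, f) = 4 + w - f (j(w, f) = -3 + ((7 + w) - f) = -3 + (7 + w - f) = 4 + w - f)
x(q) = -q*(6 + q)/6 (x(q) = -(6 + q)*q/6 = -q*(6 + q)/6)
1/(49017 + x(j(I(2), -4))) = 1/(49017 - (4 + 2*(1 + 2) - 1*(-4))*(6 + (4 + 2*(1 + 2) - 1*(-4)))/6) = 1/(49017 - (4 + 2*3 + 4)*(6 + (4 + 2*3 + 4))/6) = 1/(49017 - (4 + 6 + 4)*(6 + (4 + 6 + 4))/6) = 1/(49017 - 1/6*14*(6 + 14)) = 1/(49017 - 1/6*14*20) = 1/(49017 - 140/3) = 1/(146911/3) = 3/146911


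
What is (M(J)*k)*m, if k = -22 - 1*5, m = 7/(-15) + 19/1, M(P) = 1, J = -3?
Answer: -2502/5 ≈ -500.40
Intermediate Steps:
m = 278/15 (m = 7*(-1/15) + 19*1 = -7/15 + 19 = 278/15 ≈ 18.533)
k = -27 (k = -22 - 5 = -27)
(M(J)*k)*m = (1*(-27))*(278/15) = -27*278/15 = -2502/5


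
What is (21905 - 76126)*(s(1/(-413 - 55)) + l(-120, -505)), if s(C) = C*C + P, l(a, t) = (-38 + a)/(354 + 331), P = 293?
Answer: -2381636106007673/150031440 ≈ -1.5874e+7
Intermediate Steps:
l(a, t) = -38/685 + a/685 (l(a, t) = (-38 + a)/685 = (-38 + a)*(1/685) = -38/685 + a/685)
s(C) = 293 + C² (s(C) = C*C + 293 = C² + 293 = 293 + C²)
(21905 - 76126)*(s(1/(-413 - 55)) + l(-120, -505)) = (21905 - 76126)*((293 + (1/(-413 - 55))²) + (-38/685 + (1/685)*(-120))) = -54221*((293 + (1/(-468))²) + (-38/685 - 24/137)) = -54221*((293 + (-1/468)²) - 158/685) = -54221*((293 + 1/219024) - 158/685) = -54221*(64174033/219024 - 158/685) = -54221*43924606813/150031440 = -2381636106007673/150031440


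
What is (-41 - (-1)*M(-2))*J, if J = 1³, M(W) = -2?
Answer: -43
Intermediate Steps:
J = 1
(-41 - (-1)*M(-2))*J = (-41 - (-1)*(-2))*1 = (-41 - 1*2)*1 = (-41 - 2)*1 = -43*1 = -43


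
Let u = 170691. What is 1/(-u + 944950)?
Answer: 1/774259 ≈ 1.2916e-6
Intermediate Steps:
1/(-u + 944950) = 1/(-1*170691 + 944950) = 1/(-170691 + 944950) = 1/774259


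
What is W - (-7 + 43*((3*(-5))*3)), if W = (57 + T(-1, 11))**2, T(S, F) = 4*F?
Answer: 12143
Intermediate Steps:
W = 10201 (W = (57 + 4*11)**2 = (57 + 44)**2 = 101**2 = 10201)
W - (-7 + 43*((3*(-5))*3)) = 10201 - (-7 + 43*((3*(-5))*3)) = 10201 - (-7 + 43*(-15*3)) = 10201 - (-7 + 43*(-45)) = 10201 - (-7 - 1935) = 10201 - 1*(-1942) = 10201 + 1942 = 12143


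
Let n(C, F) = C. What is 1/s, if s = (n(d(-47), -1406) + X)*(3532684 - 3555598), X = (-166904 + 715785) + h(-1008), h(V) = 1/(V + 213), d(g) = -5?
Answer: -265/3332890328322 ≈ -7.9511e-11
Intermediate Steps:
h(V) = 1/(213 + V)
X = 436360394/795 (X = (-166904 + 715785) + 1/(213 - 1008) = 548881 + 1/(-795) = 548881 - 1/795 = 436360394/795 ≈ 5.4888e+5)
s = -3332890328322/265 (s = (-5 + 436360394/795)*(3532684 - 3555598) = (436356419/795)*(-22914) = -3332890328322/265 ≈ -1.2577e+10)
1/s = 1/(-3332890328322/265) = -265/3332890328322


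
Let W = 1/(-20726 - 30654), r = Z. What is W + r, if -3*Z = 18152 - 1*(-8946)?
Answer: -1392295243/154140 ≈ -9032.7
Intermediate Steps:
Z = -27098/3 (Z = -(18152 - 1*(-8946))/3 = -(18152 + 8946)/3 = -⅓*27098 = -27098/3 ≈ -9032.7)
r = -27098/3 ≈ -9032.7
W = -1/51380 (W = 1/(-51380) = -1/51380 ≈ -1.9463e-5)
W + r = -1/51380 - 27098/3 = -1392295243/154140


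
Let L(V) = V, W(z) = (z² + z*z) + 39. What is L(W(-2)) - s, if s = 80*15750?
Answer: -1259953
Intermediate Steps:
W(z) = 39 + 2*z² (W(z) = (z² + z²) + 39 = 2*z² + 39 = 39 + 2*z²)
s = 1260000
L(W(-2)) - s = (39 + 2*(-2)²) - 1*1260000 = (39 + 2*4) - 1260000 = (39 + 8) - 1260000 = 47 - 1260000 = -1259953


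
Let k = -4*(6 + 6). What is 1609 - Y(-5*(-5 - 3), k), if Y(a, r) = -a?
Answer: 1649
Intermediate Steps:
k = -48 (k = -4*12 = -48)
1609 - Y(-5*(-5 - 3), k) = 1609 - (-1)*(-5*(-5 - 3)) = 1609 - (-1)*(-5*(-8)) = 1609 - (-1)*40 = 1609 - 1*(-40) = 1609 + 40 = 1649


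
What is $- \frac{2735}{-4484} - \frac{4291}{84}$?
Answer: $- \frac{169742}{3363} \approx -50.473$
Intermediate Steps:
$- \frac{2735}{-4484} - \frac{4291}{84} = \left(-2735\right) \left(- \frac{1}{4484}\right) - \frac{613}{12} = \frac{2735}{4484} - \frac{613}{12} = - \frac{169742}{3363}$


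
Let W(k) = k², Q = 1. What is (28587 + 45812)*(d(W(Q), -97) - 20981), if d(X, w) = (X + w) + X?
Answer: -1568033324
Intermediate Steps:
d(X, w) = w + 2*X
(28587 + 45812)*(d(W(Q), -97) - 20981) = (28587 + 45812)*((-97 + 2*1²) - 20981) = 74399*((-97 + 2*1) - 20981) = 74399*((-97 + 2) - 20981) = 74399*(-95 - 20981) = 74399*(-21076) = -1568033324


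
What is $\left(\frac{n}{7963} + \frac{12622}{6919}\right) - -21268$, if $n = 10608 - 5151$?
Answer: $\frac{1171919930165}{55095997} \approx 21271.0$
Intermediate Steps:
$n = 5457$
$\left(\frac{n}{7963} + \frac{12622}{6919}\right) - -21268 = \left(\frac{5457}{7963} + \frac{12622}{6919}\right) - -21268 = \left(5457 \cdot \frac{1}{7963} + 12622 \cdot \frac{1}{6919}\right) + 21268 = \left(\frac{5457}{7963} + \frac{12622}{6919}\right) + 21268 = \frac{138265969}{55095997} + 21268 = \frac{1171919930165}{55095997}$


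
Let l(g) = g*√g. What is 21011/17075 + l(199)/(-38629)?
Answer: 21011/17075 - 199*√199/38629 ≈ 1.1578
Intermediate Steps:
l(g) = g^(3/2)
21011/17075 + l(199)/(-38629) = 21011/17075 + 199^(3/2)/(-38629) = 21011*(1/17075) + (199*√199)*(-1/38629) = 21011/17075 - 199*√199/38629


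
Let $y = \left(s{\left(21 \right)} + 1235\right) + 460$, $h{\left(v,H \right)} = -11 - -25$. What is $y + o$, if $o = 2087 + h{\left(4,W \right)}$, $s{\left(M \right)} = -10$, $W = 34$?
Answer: $3786$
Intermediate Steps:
$h{\left(v,H \right)} = 14$ ($h{\left(v,H \right)} = -11 + 25 = 14$)
$o = 2101$ ($o = 2087 + 14 = 2101$)
$y = 1685$ ($y = \left(-10 + 1235\right) + 460 = 1225 + 460 = 1685$)
$y + o = 1685 + 2101 = 3786$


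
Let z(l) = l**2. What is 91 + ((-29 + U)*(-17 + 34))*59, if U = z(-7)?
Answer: 20151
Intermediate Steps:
U = 49 (U = (-7)**2 = 49)
91 + ((-29 + U)*(-17 + 34))*59 = 91 + ((-29 + 49)*(-17 + 34))*59 = 91 + (20*17)*59 = 91 + 340*59 = 91 + 20060 = 20151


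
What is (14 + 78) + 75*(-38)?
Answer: -2758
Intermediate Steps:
(14 + 78) + 75*(-38) = 92 - 2850 = -2758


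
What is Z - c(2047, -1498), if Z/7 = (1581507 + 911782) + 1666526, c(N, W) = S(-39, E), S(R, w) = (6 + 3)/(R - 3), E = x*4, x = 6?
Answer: 407661873/14 ≈ 2.9119e+7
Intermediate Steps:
E = 24 (E = 6*4 = 24)
S(R, w) = 9/(-3 + R)
c(N, W) = -3/14 (c(N, W) = 9/(-3 - 39) = 9/(-42) = 9*(-1/42) = -3/14)
Z = 29118705 (Z = 7*((1581507 + 911782) + 1666526) = 7*(2493289 + 1666526) = 7*4159815 = 29118705)
Z - c(2047, -1498) = 29118705 - 1*(-3/14) = 29118705 + 3/14 = 407661873/14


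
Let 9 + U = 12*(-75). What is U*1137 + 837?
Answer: -1032696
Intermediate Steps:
U = -909 (U = -9 + 12*(-75) = -9 - 900 = -909)
U*1137 + 837 = -909*1137 + 837 = -1033533 + 837 = -1032696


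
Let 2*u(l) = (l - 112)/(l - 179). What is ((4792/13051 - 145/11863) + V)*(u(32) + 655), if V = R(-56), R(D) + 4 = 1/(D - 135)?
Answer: -3465900188373850/1448997937667 ≈ -2391.9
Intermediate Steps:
u(l) = (-112 + l)/(2*(-179 + l)) (u(l) = ((l - 112)/(l - 179))/2 = ((-112 + l)/(-179 + l))/2 = (-112 + l)/(2*(-179 + l)))
R(D) = -4 + 1/(-135 + D) (R(D) = -4 + 1/(D - 135) = -4 + 1/(-135 + D))
V = -765/191 (V = (541 - 4*(-56))/(-135 - 56) = (541 + 224)/(-191) = -1/191*765 = -765/191 ≈ -4.0052)
((4792/13051 - 145/11863) + V)*(u(32) + 655) = ((4792/13051 - 145/11863) - 765/191)*((-112 + 32)/(2*(-179 + 32)) + 655) = ((4792*(1/13051) - 145*1/11863) - 765/191)*((½)*(-80)/(-147) + 655) = ((4792/13051 - 145/11863) - 765/191)*((½)*(-1/147)*(-80) + 655) = (54955101/154824013 - 765/191)*(40/147 + 655) = -107943945654/29571386483*96325/147 = -3465900188373850/1448997937667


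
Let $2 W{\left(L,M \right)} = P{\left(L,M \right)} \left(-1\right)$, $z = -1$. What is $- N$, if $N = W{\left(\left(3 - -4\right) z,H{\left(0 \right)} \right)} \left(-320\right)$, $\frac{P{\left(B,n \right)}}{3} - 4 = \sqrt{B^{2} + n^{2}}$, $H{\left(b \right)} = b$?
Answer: $-5280$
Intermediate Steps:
$P{\left(B,n \right)} = 12 + 3 \sqrt{B^{2} + n^{2}}$
$W{\left(L,M \right)} = -6 - \frac{3 \sqrt{L^{2} + M^{2}}}{2}$ ($W{\left(L,M \right)} = \frac{\left(12 + 3 \sqrt{L^{2} + M^{2}}\right) \left(-1\right)}{2} = \frac{-12 - 3 \sqrt{L^{2} + M^{2}}}{2} = -6 - \frac{3 \sqrt{L^{2} + M^{2}}}{2}$)
$N = 5280$ ($N = \left(-6 - \frac{3 \sqrt{\left(\left(3 - -4\right) \left(-1\right)\right)^{2} + 0^{2}}}{2}\right) \left(-320\right) = \left(-6 - \frac{3 \sqrt{\left(\left(3 + 4\right) \left(-1\right)\right)^{2} + 0}}{2}\right) \left(-320\right) = \left(-6 - \frac{3 \sqrt{\left(7 \left(-1\right)\right)^{2} + 0}}{2}\right) \left(-320\right) = \left(-6 - \frac{3 \sqrt{\left(-7\right)^{2} + 0}}{2}\right) \left(-320\right) = \left(-6 - \frac{3 \sqrt{49 + 0}}{2}\right) \left(-320\right) = \left(-6 - \frac{3 \sqrt{49}}{2}\right) \left(-320\right) = \left(-6 - \frac{21}{2}\right) \left(-320\right) = \left(- \frac{33}{2}\right) \left(-320\right) = 5280$)
$- N = \left(-1\right) 5280 = -5280$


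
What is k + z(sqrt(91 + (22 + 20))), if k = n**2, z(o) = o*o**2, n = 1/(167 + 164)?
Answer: 1/109561 + 133*sqrt(133) ≈ 1533.8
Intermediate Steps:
n = 1/331 ≈ 0.0030211
z(o) = o**3
k = 1/109561 (k = (1/331)**2 = 1/109561 ≈ 9.1273e-6)
k + z(sqrt(91 + (22 + 20))) = 1/109561 + (sqrt(91 + (22 + 20)))**3 = 1/109561 + (sqrt(91 + 42))**3 = 1/109561 + (sqrt(133))**3 = 1/109561 + 133*sqrt(133)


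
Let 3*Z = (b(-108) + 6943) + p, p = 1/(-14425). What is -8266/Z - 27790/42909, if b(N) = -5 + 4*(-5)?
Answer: -18122251556060/4281981321441 ≈ -4.2322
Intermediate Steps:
b(N) = -25 (b(N) = -5 - 20 = -25)
p = -1/14425 ≈ -6.9324e-5
Z = 99792149/43275 (Z = ((-25 + 6943) - 1/14425)/3 = (6918 - 1/14425)/3 = (1/3)*(99792149/14425) = 99792149/43275 ≈ 2306.0)
-8266/Z - 27790/42909 = -8266/99792149/43275 - 27790/42909 = -8266*43275/99792149 - 27790*1/42909 = -357711150/99792149 - 27790/42909 = -18122251556060/4281981321441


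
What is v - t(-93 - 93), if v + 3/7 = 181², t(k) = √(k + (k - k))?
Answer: 229324/7 - I*√186 ≈ 32761.0 - 13.638*I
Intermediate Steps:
t(k) = √k (t(k) = √(k + 0) = √k)
v = 229324/7 (v = -3/7 + 181² = -3/7 + 32761 = 229324/7 ≈ 32761.)
v - t(-93 - 93) = 229324/7 - √(-93 - 93) = 229324/7 - √(-186) = 229324/7 - I*√186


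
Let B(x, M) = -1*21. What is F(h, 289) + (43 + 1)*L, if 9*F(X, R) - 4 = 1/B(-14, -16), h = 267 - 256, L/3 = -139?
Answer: -3467689/189 ≈ -18348.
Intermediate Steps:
L = -417 (L = 3*(-139) = -417)
B(x, M) = -21
h = 11
F(X, R) = 83/189 (F(X, R) = 4/9 + (⅑)/(-21) = 4/9 + (⅑)*(-1/21) = 4/9 - 1/189 = 83/189)
F(h, 289) + (43 + 1)*L = 83/189 + (43 + 1)*(-417) = 83/189 + 44*(-417) = 83/189 - 18348 = -3467689/189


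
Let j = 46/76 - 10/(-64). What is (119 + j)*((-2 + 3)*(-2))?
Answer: -72815/304 ≈ -239.52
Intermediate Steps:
j = 463/608 (j = 46*(1/76) - 10*(-1/64) = 23/38 + 5/32 = 463/608 ≈ 0.76151)
(119 + j)*((-2 + 3)*(-2)) = (119 + 463/608)*((-2 + 3)*(-2)) = 72815*(1*(-2))/608 = (72815/608)*(-2) = -72815/304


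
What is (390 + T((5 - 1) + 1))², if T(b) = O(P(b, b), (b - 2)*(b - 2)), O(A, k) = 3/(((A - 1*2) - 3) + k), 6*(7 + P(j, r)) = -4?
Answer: 18326961/121 ≈ 1.5146e+5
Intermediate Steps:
P(j, r) = -23/3 (P(j, r) = -7 + (⅙)*(-4) = -7 - ⅔ = -23/3)
O(A, k) = 3/(-5 + A + k) (O(A, k) = 3/(((A - 2) - 3) + k) = 3/(((-2 + A) - 3) + k) = 3/((-5 + A) + k) = 3/(-5 + A + k))
T(b) = 3/(-38/3 + (-2 + b)²) (T(b) = 3/(-5 - 23/3 + (b - 2)*(b - 2)) = 3/(-5 - 23/3 + (-2 + b)*(-2 + b)) = 3/(-5 - 23/3 + (-2 + b)²) = 3/(-38/3 + (-2 + b)²))
(390 + T((5 - 1) + 1))² = (390 + 9/(-38 + 3*(-2 + ((5 - 1) + 1))²))² = (390 + 9/(-38 + 3*(-2 + (4 + 1))²))² = (390 + 9/(-38 + 3*(-2 + 5)²))² = (390 + 9/(-38 + 3*3²))² = (390 + 9/(-38 + 3*9))² = (390 + 9/(-38 + 27))² = (390 + 9/(-11))² = (390 + 9*(-1/11))² = (390 - 9/11)² = (4281/11)² = 18326961/121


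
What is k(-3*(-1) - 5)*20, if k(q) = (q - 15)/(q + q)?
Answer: 85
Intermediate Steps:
k(q) = (-15 + q)/(2*q) (k(q) = (-15 + q)/((2*q)) = (-15 + q)*(1/(2*q)) = (-15 + q)/(2*q))
k(-3*(-1) - 5)*20 = ((-15 + (-3*(-1) - 5))/(2*(-3*(-1) - 5)))*20 = ((-15 + (3 - 5))/(2*(3 - 5)))*20 = ((1/2)*(-15 - 2)/(-2))*20 = ((1/2)*(-1/2)*(-17))*20 = (17/4)*20 = 85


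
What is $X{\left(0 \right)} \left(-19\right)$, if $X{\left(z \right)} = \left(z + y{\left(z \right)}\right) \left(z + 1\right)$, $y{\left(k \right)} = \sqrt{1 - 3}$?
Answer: $- 19 i \sqrt{2} \approx - 26.87 i$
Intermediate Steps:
$y{\left(k \right)} = i \sqrt{2}$ ($y{\left(k \right)} = \sqrt{-2} = i \sqrt{2}$)
$X{\left(z \right)} = \left(1 + z\right) \left(z + i \sqrt{2}\right)$ ($X{\left(z \right)} = \left(z + i \sqrt{2}\right) \left(z + 1\right) = \left(z + i \sqrt{2}\right) \left(1 + z\right) = \left(1 + z\right) \left(z + i \sqrt{2}\right)$)
$X{\left(0 \right)} \left(-19\right) = \left(0 + 0^{2} + i \sqrt{2} + i 0 \sqrt{2}\right) \left(-19\right) = \left(0 + 0 + i \sqrt{2} + 0\right) \left(-19\right) = i \sqrt{2} \left(-19\right) = - 19 i \sqrt{2}$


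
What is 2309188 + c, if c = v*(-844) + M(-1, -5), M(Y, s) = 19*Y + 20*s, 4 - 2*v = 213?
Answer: 2397267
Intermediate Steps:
v = -209/2 (v = 2 - ½*213 = 2 - 213/2 = -209/2 ≈ -104.50)
c = 88079 (c = -209/2*(-844) + (19*(-1) + 20*(-5)) = 88198 + (-19 - 100) = 88198 - 119 = 88079)
2309188 + c = 2309188 + 88079 = 2397267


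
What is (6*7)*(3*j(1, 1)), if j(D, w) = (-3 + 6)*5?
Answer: 1890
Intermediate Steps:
j(D, w) = 15 (j(D, w) = 3*5 = 15)
(6*7)*(3*j(1, 1)) = (6*7)*(3*15) = 42*45 = 1890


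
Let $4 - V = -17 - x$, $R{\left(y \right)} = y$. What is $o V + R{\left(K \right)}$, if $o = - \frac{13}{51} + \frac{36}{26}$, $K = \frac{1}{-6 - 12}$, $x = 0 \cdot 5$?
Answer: $\frac{94153}{3978} \approx 23.668$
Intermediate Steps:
$x = 0$
$K = - \frac{1}{18}$ ($K = \frac{1}{-18} = - \frac{1}{18} \approx -0.055556$)
$o = \frac{749}{663}$ ($o = \left(-13\right) \frac{1}{51} + 36 \cdot \frac{1}{26} = - \frac{13}{51} + \frac{18}{13} = \frac{749}{663} \approx 1.1297$)
$V = 21$ ($V = 4 - \left(-17 - 0\right) = 4 - \left(-17 + 0\right) = 4 - -17 = 4 + 17 = 21$)
$o V + R{\left(K \right)} = \frac{749}{663} \cdot 21 - \frac{1}{18} = \frac{5243}{221} - \frac{1}{18} = \frac{94153}{3978}$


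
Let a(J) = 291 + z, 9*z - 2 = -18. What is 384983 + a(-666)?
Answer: 3467450/9 ≈ 3.8527e+5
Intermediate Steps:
z = -16/9 (z = 2/9 + (1/9)*(-18) = 2/9 - 2 = -16/9 ≈ -1.7778)
a(J) = 2603/9 (a(J) = 291 - 16/9 = 2603/9)
384983 + a(-666) = 384983 + 2603/9 = 3467450/9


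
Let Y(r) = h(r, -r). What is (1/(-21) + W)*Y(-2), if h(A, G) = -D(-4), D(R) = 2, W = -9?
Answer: 380/21 ≈ 18.095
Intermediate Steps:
h(A, G) = -2 (h(A, G) = -1*2 = -2)
Y(r) = -2
(1/(-21) + W)*Y(-2) = (1/(-21) - 9)*(-2) = (-1/21 - 9)*(-2) = -190/21*(-2) = 380/21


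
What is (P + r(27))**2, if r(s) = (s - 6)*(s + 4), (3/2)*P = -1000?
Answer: 2209/9 ≈ 245.44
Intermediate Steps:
P = -2000/3 (P = (2/3)*(-1000) = -2000/3 ≈ -666.67)
r(s) = (-6 + s)*(4 + s)
(P + r(27))**2 = (-2000/3 + (-24 + 27**2 - 2*27))**2 = (-2000/3 + (-24 + 729 - 54))**2 = (-2000/3 + 651)**2 = (-47/3)**2 = 2209/9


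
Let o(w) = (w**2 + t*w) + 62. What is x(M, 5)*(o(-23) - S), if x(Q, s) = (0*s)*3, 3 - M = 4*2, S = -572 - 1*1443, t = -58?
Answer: 0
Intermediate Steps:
o(w) = 62 + w**2 - 58*w (o(w) = (w**2 - 58*w) + 62 = 62 + w**2 - 58*w)
S = -2015 (S = -572 - 1443 = -2015)
M = -5 (M = 3 - 4*2 = 3 - 1*8 = 3 - 8 = -5)
x(Q, s) = 0 (x(Q, s) = 0*3 = 0)
x(M, 5)*(o(-23) - S) = 0*((62 + (-23)**2 - 58*(-23)) - 1*(-2015)) = 0*((62 + 529 + 1334) + 2015) = 0*(1925 + 2015) = 0*3940 = 0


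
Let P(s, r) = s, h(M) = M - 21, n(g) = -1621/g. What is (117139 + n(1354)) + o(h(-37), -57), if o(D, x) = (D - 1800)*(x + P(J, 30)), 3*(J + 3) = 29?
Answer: 855689287/4062 ≈ 2.1066e+5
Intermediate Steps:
h(M) = -21 + M
J = 20/3 (J = -3 + (⅓)*29 = -3 + 29/3 = 20/3 ≈ 6.6667)
o(D, x) = (-1800 + D)*(20/3 + x) (o(D, x) = (D - 1800)*(x + 20/3) = (-1800 + D)*(20/3 + x))
(117139 + n(1354)) + o(h(-37), -57) = (117139 - 1621/1354) + (-12000 - 1800*(-57) + 20*(-21 - 37)/3 + (-21 - 37)*(-57)) = (117139 - 1621*1/1354) + (-12000 + 102600 + (20/3)*(-58) - 58*(-57)) = (117139 - 1621/1354) + (-12000 + 102600 - 1160/3 + 3306) = 158604585/1354 + 280558/3 = 855689287/4062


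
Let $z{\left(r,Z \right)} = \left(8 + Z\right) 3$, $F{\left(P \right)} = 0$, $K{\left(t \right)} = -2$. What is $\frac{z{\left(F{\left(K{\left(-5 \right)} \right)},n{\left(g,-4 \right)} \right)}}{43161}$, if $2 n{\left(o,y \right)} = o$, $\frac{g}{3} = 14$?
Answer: $\frac{29}{14387} \approx 0.0020157$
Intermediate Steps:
$g = 42$ ($g = 3 \cdot 14 = 42$)
$n{\left(o,y \right)} = \frac{o}{2}$
$z{\left(r,Z \right)} = 24 + 3 Z$
$\frac{z{\left(F{\left(K{\left(-5 \right)} \right)},n{\left(g,-4 \right)} \right)}}{43161} = \frac{24 + 3 \cdot \frac{1}{2} \cdot 42}{43161} = \left(24 + 3 \cdot 21\right) \frac{1}{43161} = \left(24 + 63\right) \frac{1}{43161} = 87 \cdot \frac{1}{43161} = \frac{29}{14387}$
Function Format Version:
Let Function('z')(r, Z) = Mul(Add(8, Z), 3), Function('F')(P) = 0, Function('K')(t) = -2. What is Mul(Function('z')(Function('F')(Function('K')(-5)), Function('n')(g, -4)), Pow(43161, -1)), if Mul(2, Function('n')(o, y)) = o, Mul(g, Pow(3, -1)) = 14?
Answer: Rational(29, 14387) ≈ 0.0020157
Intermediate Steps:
g = 42 (g = Mul(3, 14) = 42)
Function('n')(o, y) = Mul(Rational(1, 2), o)
Function('z')(r, Z) = Add(24, Mul(3, Z))
Mul(Function('z')(Function('F')(Function('K')(-5)), Function('n')(g, -4)), Pow(43161, -1)) = Mul(Add(24, Mul(3, Mul(Rational(1, 2), 42))), Pow(43161, -1)) = Mul(Add(24, Mul(3, 21)), Rational(1, 43161)) = Mul(Add(24, 63), Rational(1, 43161)) = Mul(87, Rational(1, 43161)) = Rational(29, 14387)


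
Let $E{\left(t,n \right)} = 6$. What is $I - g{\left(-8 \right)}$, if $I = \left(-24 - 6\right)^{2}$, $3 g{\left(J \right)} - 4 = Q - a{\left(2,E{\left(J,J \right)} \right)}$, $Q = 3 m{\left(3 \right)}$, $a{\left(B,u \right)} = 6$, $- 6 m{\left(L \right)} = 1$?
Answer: $\frac{5405}{6} \approx 900.83$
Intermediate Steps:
$m{\left(L \right)} = - \frac{1}{6}$ ($m{\left(L \right)} = \left(- \frac{1}{6}\right) 1 = - \frac{1}{6}$)
$Q = - \frac{1}{2}$ ($Q = 3 \left(- \frac{1}{6}\right) = - \frac{1}{2} \approx -0.5$)
$g{\left(J \right)} = - \frac{5}{6}$ ($g{\left(J \right)} = \frac{4}{3} + \frac{- \frac{1}{2} - 6}{3} = \frac{4}{3} + \frac{1}{3} \left(- \frac{13}{2}\right) = \frac{4}{3} - \frac{13}{6} = - \frac{5}{6}$)
$I = 900$ ($I = \left(-30\right)^{2} = 900$)
$I - g{\left(-8 \right)} = 900 - - \frac{5}{6} = 900 + \frac{5}{6} = \frac{5405}{6}$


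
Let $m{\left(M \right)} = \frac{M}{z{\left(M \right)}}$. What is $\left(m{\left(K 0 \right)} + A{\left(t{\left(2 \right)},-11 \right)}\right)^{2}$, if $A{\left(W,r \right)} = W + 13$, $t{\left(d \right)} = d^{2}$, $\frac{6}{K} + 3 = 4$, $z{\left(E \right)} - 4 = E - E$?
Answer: $289$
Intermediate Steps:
$z{\left(E \right)} = 4$ ($z{\left(E \right)} = 4 + \left(E - E\right) = 4 + 0 = 4$)
$K = 6$ ($K = \frac{6}{-3 + 4} = \frac{6}{1} = 6 \cdot 1 = 6$)
$m{\left(M \right)} = \frac{M}{4}$
$A{\left(W,r \right)} = 13 + W$
$\left(m{\left(K 0 \right)} + A{\left(t{\left(2 \right)},-11 \right)}\right)^{2} = \left(\frac{6 \cdot 0}{4} + \left(13 + 2^{2}\right)\right)^{2} = \left(\frac{1}{4} \cdot 0 + \left(13 + 4\right)\right)^{2} = \left(0 + 17\right)^{2} = 17^{2} = 289$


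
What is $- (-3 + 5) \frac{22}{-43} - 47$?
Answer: $- \frac{1977}{43} \approx -45.977$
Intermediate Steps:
$- (-3 + 5) \frac{22}{-43} - 47 = \left(-1\right) 2 \cdot 22 \left(- \frac{1}{43}\right) - 47 = \left(-2\right) \left(- \frac{22}{43}\right) - 47 = \frac{44}{43} - 47 = - \frac{1977}{43}$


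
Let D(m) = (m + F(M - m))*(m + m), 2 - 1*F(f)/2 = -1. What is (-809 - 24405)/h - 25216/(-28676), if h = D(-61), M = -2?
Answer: -69229663/24051995 ≈ -2.8783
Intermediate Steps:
F(f) = 6 (F(f) = 4 - 2*(-1) = 4 + 2 = 6)
D(m) = 2*m*(6 + m) (D(m) = (m + 6)*(m + m) = (6 + m)*(2*m) = 2*m*(6 + m))
h = 6710 (h = 2*(-61)*(6 - 61) = 2*(-61)*(-55) = 6710)
(-809 - 24405)/h - 25216/(-28676) = (-809 - 24405)/6710 - 25216/(-28676) = -25214*1/6710 - 25216*(-1/28676) = -12607/3355 + 6304/7169 = -69229663/24051995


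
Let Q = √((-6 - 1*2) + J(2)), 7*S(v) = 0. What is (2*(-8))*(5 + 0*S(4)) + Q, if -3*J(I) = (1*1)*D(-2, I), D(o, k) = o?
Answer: -80 + I*√66/3 ≈ -80.0 + 2.708*I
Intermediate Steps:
J(I) = ⅔ (J(I) = -1*1*(-2)/3 = -(-2)/3 = -⅓*(-2) = ⅔)
S(v) = 0 (S(v) = (⅐)*0 = 0)
Q = I*√66/3 (Q = √((-6 - 1*2) + ⅔) = √((-6 - 2) + ⅔) = √(-8 + ⅔) = √(-22/3) = I*√66/3 ≈ 2.708*I)
(2*(-8))*(5 + 0*S(4)) + Q = (2*(-8))*(5 + 0*0) + I*√66/3 = -16*(5 + 0) + I*√66/3 = -16*5 + I*√66/3 = -80 + I*√66/3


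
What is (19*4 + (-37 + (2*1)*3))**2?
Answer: 2025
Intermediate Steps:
(19*4 + (-37 + (2*1)*3))**2 = (76 + (-37 + 2*3))**2 = (76 + (-37 + 6))**2 = (76 - 31)**2 = 45**2 = 2025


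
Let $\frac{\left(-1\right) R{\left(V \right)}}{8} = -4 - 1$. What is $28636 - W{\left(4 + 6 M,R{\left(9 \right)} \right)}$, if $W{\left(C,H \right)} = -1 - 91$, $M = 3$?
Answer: $28728$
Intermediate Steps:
$R{\left(V \right)} = 40$ ($R{\left(V \right)} = - 8 \left(-4 - 1\right) = \left(-8\right) \left(-5\right) = 40$)
$W{\left(C,H \right)} = -92$
$28636 - W{\left(4 + 6 M,R{\left(9 \right)} \right)} = 28636 - -92 = 28636 + 92 = 28728$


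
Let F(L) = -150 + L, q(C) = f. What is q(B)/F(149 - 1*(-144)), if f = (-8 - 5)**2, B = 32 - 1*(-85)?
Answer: 13/11 ≈ 1.1818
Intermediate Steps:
B = 117 (B = 32 + 85 = 117)
f = 169 (f = (-13)**2 = 169)
q(C) = 169
q(B)/F(149 - 1*(-144)) = 169/(-150 + (149 - 1*(-144))) = 169/(-150 + (149 + 144)) = 169/(-150 + 293) = 169/143 = 169*(1/143) = 13/11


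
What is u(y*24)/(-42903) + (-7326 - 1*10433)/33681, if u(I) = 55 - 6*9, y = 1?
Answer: -253982686/481671981 ≈ -0.52729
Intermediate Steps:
u(I) = 1 (u(I) = 55 - 1*54 = 55 - 54 = 1)
u(y*24)/(-42903) + (-7326 - 1*10433)/33681 = 1/(-42903) + (-7326 - 1*10433)/33681 = 1*(-1/42903) + (-7326 - 10433)*(1/33681) = -1/42903 - 17759*1/33681 = -1/42903 - 17759/33681 = -253982686/481671981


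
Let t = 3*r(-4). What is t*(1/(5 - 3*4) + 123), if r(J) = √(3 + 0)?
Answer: 2580*√3/7 ≈ 638.38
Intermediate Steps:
r(J) = √3
t = 3*√3 ≈ 5.1962
t*(1/(5 - 3*4) + 123) = (3*√3)*(1/(5 - 3*4) + 123) = (3*√3)*(1/(5 - 12) + 123) = (3*√3)*(1/(-7) + 123) = (3*√3)*(-⅐ + 123) = (3*√3)*(860/7) = 2580*√3/7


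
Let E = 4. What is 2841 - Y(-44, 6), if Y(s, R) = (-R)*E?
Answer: 2865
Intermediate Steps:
Y(s, R) = -4*R (Y(s, R) = -R*4 = -4*R)
2841 - Y(-44, 6) = 2841 - (-4)*6 = 2841 - 1*(-24) = 2841 + 24 = 2865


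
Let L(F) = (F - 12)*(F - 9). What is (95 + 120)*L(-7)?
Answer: 65360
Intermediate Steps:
L(F) = (-12 + F)*(-9 + F)
(95 + 120)*L(-7) = (95 + 120)*(108 + (-7)² - 21*(-7)) = 215*(108 + 49 + 147) = 215*304 = 65360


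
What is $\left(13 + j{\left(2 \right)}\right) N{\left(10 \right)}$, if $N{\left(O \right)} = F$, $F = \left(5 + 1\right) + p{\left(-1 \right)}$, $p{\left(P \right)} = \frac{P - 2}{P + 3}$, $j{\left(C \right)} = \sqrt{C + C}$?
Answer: $\frac{135}{2} \approx 67.5$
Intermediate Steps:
$j{\left(C \right)} = \sqrt{2} \sqrt{C}$ ($j{\left(C \right)} = \sqrt{2 C} = \sqrt{2} \sqrt{C}$)
$p{\left(P \right)} = \frac{-2 + P}{3 + P}$
$F = \frac{9}{2}$ ($F = \left(5 + 1\right) + \frac{-2 - 1}{3 - 1} = 6 + \frac{1}{2} \left(-3\right) = 6 - \frac{3}{2} = \frac{9}{2} \approx 4.5$)
$N{\left(O \right)} = \frac{9}{2}$
$\left(13 + j{\left(2 \right)}\right) N{\left(10 \right)} = \left(13 + \sqrt{2} \sqrt{2}\right) \frac{9}{2} = \left(13 + 2\right) \frac{9}{2} = 15 \cdot \frac{9}{2} = \frac{135}{2}$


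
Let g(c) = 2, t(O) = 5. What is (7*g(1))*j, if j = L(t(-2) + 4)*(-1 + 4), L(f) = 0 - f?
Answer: -378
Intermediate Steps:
L(f) = -f
j = -27 (j = (-(5 + 4))*(-1 + 4) = -1*9*3 = -9*3 = -27)
(7*g(1))*j = (7*2)*(-27) = 14*(-27) = -378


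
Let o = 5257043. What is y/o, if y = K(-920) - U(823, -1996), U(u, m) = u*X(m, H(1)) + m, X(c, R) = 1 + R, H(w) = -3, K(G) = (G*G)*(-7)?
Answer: -5921158/5257043 ≈ -1.1263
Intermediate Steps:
K(G) = -7*G² (K(G) = G²*(-7) = -7*G²)
U(u, m) = m - 2*u (U(u, m) = u*(1 - 3) + m = u*(-2) + m = -2*u + m = m - 2*u)
y = -5921158 (y = -7*(-920)² - (-1996 - 2*823) = -7*846400 - (-1996 - 1646) = -5924800 - 1*(-3642) = -5924800 + 3642 = -5921158)
y/o = -5921158/5257043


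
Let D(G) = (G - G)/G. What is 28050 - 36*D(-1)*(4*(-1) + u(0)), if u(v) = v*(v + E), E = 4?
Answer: 28050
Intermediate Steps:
D(G) = 0 (D(G) = 0/G = 0)
u(v) = v*(4 + v) (u(v) = v*(v + 4) = v*(4 + v))
28050 - 36*D(-1)*(4*(-1) + u(0)) = 28050 - 36*0*(4*(-1) + 0*(4 + 0)) = 28050 - 0*(-4 + 0*4) = 28050 - 0*(-4 + 0) = 28050 - 0*(-4) = 28050 - 1*0 = 28050 + 0 = 28050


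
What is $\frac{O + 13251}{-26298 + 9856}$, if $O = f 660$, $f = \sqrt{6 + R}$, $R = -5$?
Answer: $- \frac{13911}{16442} \approx -0.84606$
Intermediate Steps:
$f = 1$ ($f = \sqrt{6 - 5} = \sqrt{1} = 1$)
$O = 660$ ($O = 1 \cdot 660 = 660$)
$\frac{O + 13251}{-26298 + 9856} = \frac{660 + 13251}{-26298 + 9856} = \frac{13911}{-16442} = 13911 \left(- \frac{1}{16442}\right) = - \frac{13911}{16442}$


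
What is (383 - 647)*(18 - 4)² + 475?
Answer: -51269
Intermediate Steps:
(383 - 647)*(18 - 4)² + 475 = -264*14² + 475 = -264*196 + 475 = -51744 + 475 = -51269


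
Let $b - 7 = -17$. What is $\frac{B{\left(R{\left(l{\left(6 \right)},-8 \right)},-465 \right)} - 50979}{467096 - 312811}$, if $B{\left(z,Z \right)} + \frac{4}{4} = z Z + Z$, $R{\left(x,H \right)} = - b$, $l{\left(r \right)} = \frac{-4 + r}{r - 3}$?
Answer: $- \frac{11219}{30857} \approx -0.36358$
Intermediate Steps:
$b = -10$ ($b = 7 - 17 = -10$)
$l{\left(r \right)} = \frac{-4 + r}{-3 + r}$
$R{\left(x,H \right)} = 10$ ($R{\left(x,H \right)} = \left(-1\right) \left(-10\right) = 10$)
$B{\left(z,Z \right)} = -1 + Z + Z z$ ($B{\left(z,Z \right)} = -1 + \left(z Z + Z\right) = -1 + \left(Z z + Z\right) = -1 + \left(Z + Z z\right) = -1 + Z + Z z$)
$\frac{B{\left(R{\left(l{\left(6 \right)},-8 \right)},-465 \right)} - 50979}{467096 - 312811} = \frac{\left(-1 - 465 - 4650\right) - 50979}{467096 - 312811} = \frac{\left(-1 - 465 - 4650\right) - 50979}{154285} = \left(-5116 - 50979\right) \frac{1}{154285} = \left(-56095\right) \frac{1}{154285} = - \frac{11219}{30857}$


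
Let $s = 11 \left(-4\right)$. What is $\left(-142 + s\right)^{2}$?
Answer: $34596$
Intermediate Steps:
$s = -44$
$\left(-142 + s\right)^{2} = \left(-142 - 44\right)^{2} = \left(-186\right)^{2} = 34596$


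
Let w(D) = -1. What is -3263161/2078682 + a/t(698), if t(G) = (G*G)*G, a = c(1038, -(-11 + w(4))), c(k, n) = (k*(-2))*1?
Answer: -69356389340684/44180877826209 ≈ -1.5698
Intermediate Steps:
c(k, n) = -2*k (c(k, n) = -2*k*1 = -2*k)
a = -2076 (a = -2*1038 = -2076)
t(G) = G³ (t(G) = G²*G = G³)
-3263161/2078682 + a/t(698) = -3263161/2078682 - 2076/(698³) = -3263161*1/2078682 - 2076/340068392 = -3263161/2078682 - 2076*1/340068392 = -3263161/2078682 - 519/85017098 = -69356389340684/44180877826209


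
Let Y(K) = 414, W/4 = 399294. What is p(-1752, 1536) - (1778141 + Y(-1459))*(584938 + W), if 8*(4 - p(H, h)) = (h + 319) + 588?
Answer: -31048078124571/8 ≈ -3.8810e+12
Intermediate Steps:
W = 1597176 (W = 4*399294 = 1597176)
p(H, h) = -875/8 - h/8 (p(H, h) = 4 - ((h + 319) + 588)/8 = 4 - ((319 + h) + 588)/8 = 4 - (907 + h)/8 = 4 + (-907/8 - h/8) = -875/8 - h/8)
p(-1752, 1536) - (1778141 + Y(-1459))*(584938 + W) = (-875/8 - ⅛*1536) - (1778141 + 414)*(584938 + 1597176) = (-875/8 - 192) - 1778555*2182114 = -2411/8 - 1*3881009765270 = -2411/8 - 3881009765270 = -31048078124571/8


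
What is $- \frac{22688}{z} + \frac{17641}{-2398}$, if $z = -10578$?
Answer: $- \frac{66100337}{12683022} \approx -5.2117$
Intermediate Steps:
$- \frac{22688}{z} + \frac{17641}{-2398} = - \frac{22688}{-10578} + \frac{17641}{-2398} = \left(-22688\right) \left(- \frac{1}{10578}\right) + 17641 \left(- \frac{1}{2398}\right) = \frac{11344}{5289} - \frac{17641}{2398} = - \frac{66100337}{12683022}$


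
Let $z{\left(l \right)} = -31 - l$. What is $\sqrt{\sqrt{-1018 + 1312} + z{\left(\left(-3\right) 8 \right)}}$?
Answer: $\sqrt{-7 + 7 \sqrt{6}} \approx 3.1853$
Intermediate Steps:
$\sqrt{\sqrt{-1018 + 1312} + z{\left(\left(-3\right) 8 \right)}} = \sqrt{\sqrt{-1018 + 1312} - \left(31 - 24\right)} = \sqrt{\sqrt{294} - 7} = \sqrt{7 \sqrt{6} + \left(-31 + 24\right)} = \sqrt{7 \sqrt{6} - 7} = \sqrt{-7 + 7 \sqrt{6}}$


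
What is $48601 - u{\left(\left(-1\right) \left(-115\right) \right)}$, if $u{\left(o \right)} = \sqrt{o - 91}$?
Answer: $48601 - 2 \sqrt{6} \approx 48596.0$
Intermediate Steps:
$u{\left(o \right)} = \sqrt{-91 + o}$
$48601 - u{\left(\left(-1\right) \left(-115\right) \right)} = 48601 - \sqrt{-91 - -115} = 48601 - \sqrt{-91 + 115} = 48601 - \sqrt{24} = 48601 - 2 \sqrt{6}$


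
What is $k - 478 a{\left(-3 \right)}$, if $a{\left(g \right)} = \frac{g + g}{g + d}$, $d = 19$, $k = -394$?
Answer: $- \frac{859}{4} \approx -214.75$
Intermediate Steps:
$a{\left(g \right)} = \frac{2 g}{19 + g}$ ($a{\left(g \right)} = \frac{g + g}{g + 19} = \frac{2 g}{19 + g}$)
$k - 478 a{\left(-3 \right)} = -394 - 478 \cdot 2 \left(-3\right) \frac{1}{19 - 3} = -394 - 478 \cdot 2 \left(-3\right) \frac{1}{16} = -394 - - \frac{717}{4} = -394 + \frac{717}{4} = - \frac{859}{4}$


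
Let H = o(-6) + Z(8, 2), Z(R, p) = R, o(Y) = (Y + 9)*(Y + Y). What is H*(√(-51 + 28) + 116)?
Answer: -3248 - 28*I*√23 ≈ -3248.0 - 134.28*I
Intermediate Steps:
o(Y) = 2*Y*(9 + Y) (o(Y) = (9 + Y)*(2*Y) = 2*Y*(9 + Y))
H = -28 (H = 2*(-6)*(9 - 6) + 8 = 2*(-6)*3 + 8 = -36 + 8 = -28)
H*(√(-51 + 28) + 116) = -28*(√(-51 + 28) + 116) = -28*(√(-23) + 116) = -28*(I*√23 + 116) = -28*(116 + I*√23) = -3248 - 28*I*√23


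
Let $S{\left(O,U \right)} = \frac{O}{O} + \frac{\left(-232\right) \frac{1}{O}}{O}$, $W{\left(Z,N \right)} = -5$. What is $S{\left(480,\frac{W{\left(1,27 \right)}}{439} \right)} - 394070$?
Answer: $- \frac{11349187229}{28800} \approx -3.9407 \cdot 10^{5}$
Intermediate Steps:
$S{\left(O,U \right)} = 1 - \frac{232}{O^{2}}$
$S{\left(480,\frac{W{\left(1,27 \right)}}{439} \right)} - 394070 = \left(1 - \frac{232}{230400}\right) - 394070 = \left(1 - \frac{29}{28800}\right) - 394070 = \frac{28771}{28800} - 394070 = - \frac{11349187229}{28800}$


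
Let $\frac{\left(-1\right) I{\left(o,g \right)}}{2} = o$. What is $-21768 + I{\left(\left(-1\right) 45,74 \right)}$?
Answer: $-21678$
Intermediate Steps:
$I{\left(o,g \right)} = - 2 o$
$-21768 + I{\left(\left(-1\right) 45,74 \right)} = -21768 - 2 \left(\left(-1\right) 45\right) = -21768 - -90 = -21768 + 90 = -21678$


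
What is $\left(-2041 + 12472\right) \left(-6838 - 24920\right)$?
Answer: $-331267698$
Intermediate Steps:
$\left(-2041 + 12472\right) \left(-6838 - 24920\right) = 10431 \left(-31758\right) = -331267698$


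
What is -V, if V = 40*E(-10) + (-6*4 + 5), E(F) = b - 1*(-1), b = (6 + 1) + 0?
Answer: -301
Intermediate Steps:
b = 7 (b = 7 + 0 = 7)
E(F) = 8 (E(F) = 7 - 1*(-1) = 7 + 1 = 8)
V = 301 (V = 40*8 + (-6*4 + 5) = 320 + (-24 + 5) = 320 - 19 = 301)
-V = -1*301 = -301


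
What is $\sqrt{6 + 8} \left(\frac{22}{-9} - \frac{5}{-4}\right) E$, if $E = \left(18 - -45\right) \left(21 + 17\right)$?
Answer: $- \frac{5719 \sqrt{14}}{2} \approx -10699.0$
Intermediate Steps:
$E = 2394$ ($E = \left(18 + 45\right) 38 = 63 \cdot 38 = 2394$)
$\sqrt{6 + 8} \left(\frac{22}{-9} - \frac{5}{-4}\right) E = \sqrt{6 + 8} \left(\frac{22}{-9} - \frac{5}{-4}\right) 2394 = \sqrt{14} \left(22 \left(- \frac{1}{9}\right) - - \frac{5}{4}\right) 2394 = \sqrt{14} \left(- \frac{22}{9} + \frac{5}{4}\right) 2394 = \sqrt{14} \left(- \frac{43}{36}\right) 2394 = - \frac{43 \sqrt{14}}{36} \cdot 2394 = - \frac{5719 \sqrt{14}}{2}$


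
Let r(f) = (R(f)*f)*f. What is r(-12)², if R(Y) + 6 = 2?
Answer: 331776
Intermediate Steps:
R(Y) = -4 (R(Y) = -6 + 2 = -4)
r(f) = -4*f² (r(f) = (-4*f)*f = -4*f²)
r(-12)² = (-4*(-12)²)² = (-4*144)² = (-576)² = 331776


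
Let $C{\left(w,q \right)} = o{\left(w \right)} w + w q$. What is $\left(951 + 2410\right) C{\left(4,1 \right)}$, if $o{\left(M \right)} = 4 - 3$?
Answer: $26888$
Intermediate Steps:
$o{\left(M \right)} = 1$ ($o{\left(M \right)} = 4 - 3 = 1$)
$C{\left(w,q \right)} = w + q w$ ($C{\left(w,q \right)} = 1 w + w q = w + q w$)
$\left(951 + 2410\right) C{\left(4,1 \right)} = \left(951 + 2410\right) 4 \left(1 + 1\right) = 3361 \cdot 4 \cdot 2 = 3361 \cdot 8 = 26888$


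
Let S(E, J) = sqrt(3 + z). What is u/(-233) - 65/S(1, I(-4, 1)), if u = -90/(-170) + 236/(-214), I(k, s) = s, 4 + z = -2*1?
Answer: 1043/423827 + 65*I*sqrt(3)/3 ≈ 0.0024609 + 37.528*I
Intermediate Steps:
z = -6 (z = -4 - 2*1 = -4 - 2 = -6)
u = -1043/1819 (u = -90*(-1/170) + 236*(-1/214) = 9/17 - 118/107 = -1043/1819 ≈ -0.57339)
S(E, J) = I*sqrt(3) (S(E, J) = sqrt(3 - 6) = sqrt(-3) = I*sqrt(3))
u/(-233) - 65/S(1, I(-4, 1)) = -1043/1819/(-233) - 65*(-I*sqrt(3)/3) = -1043/1819*(-1/233) - (-65)*I*sqrt(3)/3 = 1043/423827 + 65*I*sqrt(3)/3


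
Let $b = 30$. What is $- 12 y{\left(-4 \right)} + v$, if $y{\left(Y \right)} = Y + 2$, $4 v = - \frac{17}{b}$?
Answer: $\frac{2863}{120} \approx 23.858$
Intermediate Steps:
$v = - \frac{17}{120}$ ($v = \frac{\left(-17\right) \frac{1}{30}}{4} = \frac{1}{4} \left(- \frac{17}{30}\right) = - \frac{17}{120} \approx -0.14167$)
$y{\left(Y \right)} = 2 + Y$
$- 12 y{\left(-4 \right)} + v = - 12 \left(2 - 4\right) - \frac{17}{120} = \left(-12\right) \left(-2\right) - \frac{17}{120} = 24 - \frac{17}{120} = \frac{2863}{120}$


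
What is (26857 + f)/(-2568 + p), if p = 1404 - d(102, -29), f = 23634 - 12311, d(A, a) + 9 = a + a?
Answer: -38180/1097 ≈ -34.804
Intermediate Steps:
d(A, a) = -9 + 2*a (d(A, a) = -9 + (a + a) = -9 + 2*a)
f = 11323
p = 1471 (p = 1404 - (-9 + 2*(-29)) = 1404 - (-9 - 58) = 1404 - 1*(-67) = 1404 + 67 = 1471)
(26857 + f)/(-2568 + p) = (26857 + 11323)/(-2568 + 1471) = 38180/(-1097) = 38180*(-1/1097) = -38180/1097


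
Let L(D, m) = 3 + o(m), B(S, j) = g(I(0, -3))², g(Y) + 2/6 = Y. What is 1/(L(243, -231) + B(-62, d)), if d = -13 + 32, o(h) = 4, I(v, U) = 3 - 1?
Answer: 9/88 ≈ 0.10227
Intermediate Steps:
I(v, U) = 2
d = 19
g(Y) = -⅓ + Y
B(S, j) = 25/9 (B(S, j) = (-⅓ + 2)² = (5/3)² = 25/9)
L(D, m) = 7 (L(D, m) = 3 + 4 = 7)
1/(L(243, -231) + B(-62, d)) = 1/(7 + 25/9) = 1/(88/9) = 9/88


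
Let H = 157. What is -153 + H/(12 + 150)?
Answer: -24629/162 ≈ -152.03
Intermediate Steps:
-153 + H/(12 + 150) = -153 + 157/(12 + 150) = -153 + 157/162 = -24629/162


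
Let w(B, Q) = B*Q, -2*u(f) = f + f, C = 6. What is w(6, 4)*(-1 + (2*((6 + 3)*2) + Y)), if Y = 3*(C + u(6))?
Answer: 840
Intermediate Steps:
u(f) = -f (u(f) = -(f + f)/2 = -f)
Y = 0 (Y = 3*(6 - 1*6) = 3*(6 - 6) = 3*0 = 0)
w(6, 4)*(-1 + (2*((6 + 3)*2) + Y)) = (6*4)*(-1 + (2*((6 + 3)*2) + 0)) = 24*(-1 + (2*(9*2) + 0)) = 24*(-1 + (2*18 + 0)) = 24*(-1 + (36 + 0)) = 24*(-1 + 36) = 24*35 = 840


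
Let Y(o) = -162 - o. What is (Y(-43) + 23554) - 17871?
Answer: 5564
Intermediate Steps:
(Y(-43) + 23554) - 17871 = ((-162 - 1*(-43)) + 23554) - 17871 = ((-162 + 43) + 23554) - 17871 = (-119 + 23554) - 17871 = 23435 - 17871 = 5564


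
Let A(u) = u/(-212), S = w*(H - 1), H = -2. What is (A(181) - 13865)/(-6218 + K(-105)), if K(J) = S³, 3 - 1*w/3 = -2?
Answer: 2939561/20636716 ≈ 0.14244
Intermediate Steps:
w = 15 (w = 9 - 3*(-2) = 9 + 6 = 15)
S = -45 (S = 15*(-2 - 1) = 15*(-3) = -45)
A(u) = -u/212 (A(u) = u*(-1/212) = -u/212)
K(J) = -91125 (K(J) = (-45)³ = -91125)
(A(181) - 13865)/(-6218 + K(-105)) = (-1/212*181 - 13865)/(-6218 - 91125) = (-181/212 - 13865)/(-97343) = -2939561/212*(-1/97343) = 2939561/20636716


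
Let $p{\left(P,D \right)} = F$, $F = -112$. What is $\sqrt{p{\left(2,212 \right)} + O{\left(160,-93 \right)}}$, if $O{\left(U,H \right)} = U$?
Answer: $4 \sqrt{3} \approx 6.9282$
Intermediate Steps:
$p{\left(P,D \right)} = -112$
$\sqrt{p{\left(2,212 \right)} + O{\left(160,-93 \right)}} = \sqrt{-112 + 160} = \sqrt{48} = 4 \sqrt{3}$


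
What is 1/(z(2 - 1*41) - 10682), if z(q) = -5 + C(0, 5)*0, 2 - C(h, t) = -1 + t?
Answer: -1/10687 ≈ -9.3572e-5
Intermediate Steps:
C(h, t) = 3 - t (C(h, t) = 2 - (-1 + t) = 2 + (1 - t) = 3 - t)
z(q) = -5 (z(q) = -5 + (3 - 1*5)*0 = -5 + (3 - 5)*0 = -5 - 2*0 = -5 + 0 = -5)
1/(z(2 - 1*41) - 10682) = 1/(-5 - 10682) = 1/(-10687) = -1/10687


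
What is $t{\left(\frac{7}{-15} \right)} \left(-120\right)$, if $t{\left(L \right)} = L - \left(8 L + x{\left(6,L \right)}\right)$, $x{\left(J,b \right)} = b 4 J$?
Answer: $-1736$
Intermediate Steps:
$x{\left(J,b \right)} = 4 J b$ ($x{\left(J,b \right)} = 4 b J = 4 J b$)
$t{\left(L \right)} = - 31 L$ ($t{\left(L \right)} = L - \left(8 L + 4 \cdot 6 L\right) = L - \left(8 L + 24 L\right) = L - 32 L = - 31 L$)
$t{\left(\frac{7}{-15} \right)} \left(-120\right) = - 31 \frac{7}{-15} \left(-120\right) = - 31 \cdot 7 \left(- \frac{1}{15}\right) \left(-120\right) = \left(-31\right) \left(- \frac{7}{15}\right) \left(-120\right) = \frac{217}{15} \left(-120\right) = -1736$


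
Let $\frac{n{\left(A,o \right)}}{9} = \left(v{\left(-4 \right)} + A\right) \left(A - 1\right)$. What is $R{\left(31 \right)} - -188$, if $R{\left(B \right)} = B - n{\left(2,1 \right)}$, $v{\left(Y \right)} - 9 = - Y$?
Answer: $84$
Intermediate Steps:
$v{\left(Y \right)} = 9 - Y$
$n{\left(A,o \right)} = 9 \left(-1 + A\right) \left(13 + A\right)$ ($n{\left(A,o \right)} = 9 \left(\left(9 - -4\right) + A\right) \left(A - 1\right) = 9 \left(\left(9 + 4\right) + A\right) \left(-1 + A\right) = 9 \left(13 + A\right) \left(-1 + A\right) = 9 \left(-1 + A\right) \left(13 + A\right)$)
$R{\left(B \right)} = -135 + B$ ($R{\left(B \right)} = B - \left(-117 + 9 \cdot 2^{2} + 108 \cdot 2\right) = B - \left(-117 + 9 \cdot 4 + 216\right) = B - \left(-117 + 36 + 216\right) = B - 135 = -135 + B$)
$R{\left(31 \right)} - -188 = \left(-135 + 31\right) - -188 = -104 + 188 = 84$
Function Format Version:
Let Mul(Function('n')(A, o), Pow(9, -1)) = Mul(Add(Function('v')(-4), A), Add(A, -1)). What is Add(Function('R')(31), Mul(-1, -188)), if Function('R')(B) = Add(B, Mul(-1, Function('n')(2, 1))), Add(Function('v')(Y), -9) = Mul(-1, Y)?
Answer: 84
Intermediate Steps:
Function('v')(Y) = Add(9, Mul(-1, Y))
Function('n')(A, o) = Mul(9, Add(-1, A), Add(13, A)) (Function('n')(A, o) = Mul(9, Mul(Add(Add(9, Mul(-1, -4)), A), Add(A, -1))) = Mul(9, Mul(Add(Add(9, 4), A), Add(-1, A))) = Mul(9, Mul(Add(13, A), Add(-1, A))) = Mul(9, Mul(Add(-1, A), Add(13, A))) = Mul(9, Add(-1, A), Add(13, A)))
Function('R')(B) = Add(-135, B) (Function('R')(B) = Add(B, Mul(-1, Add(-117, Mul(9, Pow(2, 2)), Mul(108, 2)))) = Add(B, Mul(-1, Add(-117, Mul(9, 4), 216))) = Add(B, Mul(-1, Add(-117, 36, 216))) = Add(B, Mul(-1, 135)) = Add(B, -135) = Add(-135, B))
Add(Function('R')(31), Mul(-1, -188)) = Add(Add(-135, 31), Mul(-1, -188)) = Add(-104, 188) = 84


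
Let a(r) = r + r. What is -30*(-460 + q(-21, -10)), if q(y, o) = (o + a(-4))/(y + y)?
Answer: 96510/7 ≈ 13787.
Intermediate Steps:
a(r) = 2*r
q(y, o) = (-8 + o)/(2*y) (q(y, o) = (o + 2*(-4))/(y + y) = (o - 8)/((2*y)) = (-8 + o)*(1/(2*y)) = (-8 + o)/(2*y))
-30*(-460 + q(-21, -10)) = -30*(-460 + (½)*(-8 - 10)/(-21)) = -30*(-460 + (½)*(-1/21)*(-18)) = -30*(-460 + 3/7) = -30*(-3217/7) = 96510/7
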